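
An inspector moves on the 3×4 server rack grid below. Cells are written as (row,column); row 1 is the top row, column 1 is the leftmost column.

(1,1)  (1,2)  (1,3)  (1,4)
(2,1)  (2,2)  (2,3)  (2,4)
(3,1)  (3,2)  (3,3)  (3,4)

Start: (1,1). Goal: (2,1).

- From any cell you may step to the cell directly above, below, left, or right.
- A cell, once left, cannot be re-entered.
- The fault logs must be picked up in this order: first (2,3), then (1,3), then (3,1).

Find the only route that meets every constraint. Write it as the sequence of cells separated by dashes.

The waypoints must appear in the order (2,3), (1,3), (3,1), with no cell reused.
Route from (1,1): right to (1,2), down to (2,2), right to (2,3), up to (1,3), right to (1,4), 2× down (reaching (3,4)), 3× left (reaching (3,1)), up to (2,1) — 11 moves in all.
Check: order respected ((2,3) at step 3, (1,3) at step 4, (3,1) at step 10).

(1,1) - (1,2) - (2,2) - (2,3) - (1,3) - (1,4) - (2,4) - (3,4) - (3,3) - (3,2) - (3,1) - (2,1)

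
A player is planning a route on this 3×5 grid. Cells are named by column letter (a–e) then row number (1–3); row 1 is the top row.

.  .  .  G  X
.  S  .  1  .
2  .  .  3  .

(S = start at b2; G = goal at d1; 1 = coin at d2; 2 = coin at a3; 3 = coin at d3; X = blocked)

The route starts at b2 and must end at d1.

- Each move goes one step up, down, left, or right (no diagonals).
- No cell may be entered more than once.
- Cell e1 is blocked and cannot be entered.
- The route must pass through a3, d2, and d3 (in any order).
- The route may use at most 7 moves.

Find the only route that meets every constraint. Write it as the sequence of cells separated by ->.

The 7-move cap with required stops at a3, d2, d3 leaves no slack for detours.
Route from b2: left 1 to a2, down 1 to a3, right 3 to d3, up 2 to d1 — 7 moves in all.
Check: all required cells visited; 7 ≤ 7 moves.

b2 -> a2 -> a3 -> b3 -> c3 -> d3 -> d2 -> d1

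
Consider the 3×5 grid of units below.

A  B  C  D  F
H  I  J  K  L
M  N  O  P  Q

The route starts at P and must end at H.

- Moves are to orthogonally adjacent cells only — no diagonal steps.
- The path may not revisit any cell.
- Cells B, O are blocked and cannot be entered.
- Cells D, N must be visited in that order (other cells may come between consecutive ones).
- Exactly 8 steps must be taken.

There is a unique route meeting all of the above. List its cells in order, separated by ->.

P -> K -> D -> C -> J -> I -> N -> M -> H

The waypoints must appear in the order D, N, with no cell reused.
Route from P: up 2 to D, left 1 to C, down 1 to J, left 1 to I, down 1 to N, left 1 to M, up 1 to H — 8 moves in all.
Check: order respected (D at step 2, N at step 6); 8 moves as required.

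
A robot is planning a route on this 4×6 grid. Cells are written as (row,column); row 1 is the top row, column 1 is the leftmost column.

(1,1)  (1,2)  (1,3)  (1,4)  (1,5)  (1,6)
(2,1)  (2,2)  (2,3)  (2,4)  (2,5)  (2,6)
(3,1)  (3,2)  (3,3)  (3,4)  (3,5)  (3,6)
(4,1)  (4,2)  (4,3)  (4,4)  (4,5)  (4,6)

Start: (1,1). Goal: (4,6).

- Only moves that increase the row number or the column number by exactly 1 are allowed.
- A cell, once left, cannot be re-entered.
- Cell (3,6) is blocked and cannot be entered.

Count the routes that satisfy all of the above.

A right/down-only route from (1,1) to (4,6) makes exactly 3 down-moves and 5 right-moves in some order.
With no other constraints that would be C(8,3) = 56 routes.
Subtract routes through each blocked cell (inclusion–exclusion for overlaps): − through (3,6): 21 → 35.
That gives 35 routes.

35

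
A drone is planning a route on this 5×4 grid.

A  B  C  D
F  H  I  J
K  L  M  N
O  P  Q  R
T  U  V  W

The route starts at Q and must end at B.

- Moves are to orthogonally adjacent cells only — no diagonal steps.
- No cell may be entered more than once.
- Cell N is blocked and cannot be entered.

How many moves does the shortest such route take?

4

The Manhattan distance from Q to B is |4−1| + |3−2| = 4, so at least 4 moves are needed.
A route of 4 moves achieves this: Q → M → I → C → B.
Since 4 matches the lower bound, it is optimal.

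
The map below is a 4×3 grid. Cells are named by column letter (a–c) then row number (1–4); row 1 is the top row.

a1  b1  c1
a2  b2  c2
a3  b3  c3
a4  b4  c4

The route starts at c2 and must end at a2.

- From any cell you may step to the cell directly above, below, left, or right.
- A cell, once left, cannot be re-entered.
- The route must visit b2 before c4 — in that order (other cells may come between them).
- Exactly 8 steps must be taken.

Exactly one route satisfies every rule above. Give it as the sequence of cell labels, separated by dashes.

c2 - b2 - b3 - c3 - c4 - b4 - a4 - a3 - a2

The waypoints must appear in the order b2, c4, with no cell reused.
Route from c2: left 1 to b2, down 1 to b3, right 1 to c3, down 1 to c4, left 2 to a4, up 2 to a2 — 8 moves in all.
Check: order respected (b2 at step 1, c4 at step 4); 8 moves as required.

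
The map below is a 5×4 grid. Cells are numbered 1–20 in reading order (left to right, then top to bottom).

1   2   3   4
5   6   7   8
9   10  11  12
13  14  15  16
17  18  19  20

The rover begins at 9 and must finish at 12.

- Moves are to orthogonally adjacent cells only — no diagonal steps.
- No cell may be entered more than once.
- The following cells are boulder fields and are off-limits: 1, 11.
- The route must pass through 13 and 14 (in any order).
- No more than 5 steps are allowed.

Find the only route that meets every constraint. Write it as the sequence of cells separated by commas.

9, 13, 14, 15, 16, 12

The budget equals the shortest possible length, so every move has to be on a shortest route through the required cells.
Route from 9: down to 13, 3× right (reaching 16), up to 12 — 5 moves in all.
Check: all required cells visited; 5 ≤ 5 moves.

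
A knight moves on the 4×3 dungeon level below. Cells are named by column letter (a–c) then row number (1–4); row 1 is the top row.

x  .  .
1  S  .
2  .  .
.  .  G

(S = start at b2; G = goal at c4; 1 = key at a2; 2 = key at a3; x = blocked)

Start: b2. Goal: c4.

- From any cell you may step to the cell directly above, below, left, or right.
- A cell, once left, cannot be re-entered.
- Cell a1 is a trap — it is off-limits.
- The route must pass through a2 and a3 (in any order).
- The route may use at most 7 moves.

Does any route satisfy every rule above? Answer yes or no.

yes

One route that works: b2 → a2 → a3 → a4 → b4 → c4.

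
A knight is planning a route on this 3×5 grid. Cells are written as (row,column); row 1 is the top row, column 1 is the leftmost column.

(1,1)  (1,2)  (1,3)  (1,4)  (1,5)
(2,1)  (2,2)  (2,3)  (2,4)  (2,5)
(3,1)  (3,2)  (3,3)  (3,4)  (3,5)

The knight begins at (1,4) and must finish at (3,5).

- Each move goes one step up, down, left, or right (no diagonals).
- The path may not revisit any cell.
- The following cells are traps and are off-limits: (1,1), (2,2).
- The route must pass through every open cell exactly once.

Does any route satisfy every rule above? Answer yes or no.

Cell (1,2) has only one open neighbour but is neither the start nor the goal, so a Hamiltonian route would have to both enter and leave it through the same neighbour — impossible without revisiting.

no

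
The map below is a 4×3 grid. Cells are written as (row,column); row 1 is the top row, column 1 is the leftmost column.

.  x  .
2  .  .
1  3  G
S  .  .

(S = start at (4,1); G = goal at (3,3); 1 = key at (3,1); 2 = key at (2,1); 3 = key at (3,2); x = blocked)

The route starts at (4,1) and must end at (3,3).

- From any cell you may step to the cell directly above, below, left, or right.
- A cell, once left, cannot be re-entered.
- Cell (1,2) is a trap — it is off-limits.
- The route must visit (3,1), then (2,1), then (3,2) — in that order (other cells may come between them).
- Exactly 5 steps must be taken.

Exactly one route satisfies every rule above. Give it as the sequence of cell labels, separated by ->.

(4,1) -> (3,1) -> (2,1) -> (2,2) -> (3,2) -> (3,3)

The waypoints must appear in the order (3,1), (2,1), (3,2), with no cell reused.
Route from (4,1): 2× up (reaching (2,1)), right to (2,2), down to (3,2), right to (3,3) — 5 moves in all.
Check: order respected (1 at step 1, 2 at step 2, 3 at step 4); 5 moves as required.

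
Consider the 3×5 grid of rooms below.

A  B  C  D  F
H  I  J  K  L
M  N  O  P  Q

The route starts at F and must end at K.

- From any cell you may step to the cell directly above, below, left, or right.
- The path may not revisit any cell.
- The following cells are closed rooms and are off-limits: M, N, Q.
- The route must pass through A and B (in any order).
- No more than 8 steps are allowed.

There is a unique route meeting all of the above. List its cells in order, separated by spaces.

The budget equals the shortest possible length, so every move has to be on a shortest route through the required cells.
Route from F: left 4 to A, down 1 to H, right 3 to K — 8 moves in all.
Check: all required cells visited; 8 ≤ 8 moves.

F D C B A H I J K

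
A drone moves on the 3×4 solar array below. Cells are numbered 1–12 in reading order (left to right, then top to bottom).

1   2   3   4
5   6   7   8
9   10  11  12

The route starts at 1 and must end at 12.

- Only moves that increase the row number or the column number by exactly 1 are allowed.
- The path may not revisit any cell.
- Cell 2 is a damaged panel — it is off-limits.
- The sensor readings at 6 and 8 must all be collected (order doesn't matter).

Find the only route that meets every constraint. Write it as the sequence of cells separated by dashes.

1 - 5 - 6 - 7 - 8 - 12

Moves only go right or down, so the column and row indices never decrease.
Route from 1: down to 5, 3× right (reaching 8), down to 12 — 5 moves in all.
Check: all required cells visited.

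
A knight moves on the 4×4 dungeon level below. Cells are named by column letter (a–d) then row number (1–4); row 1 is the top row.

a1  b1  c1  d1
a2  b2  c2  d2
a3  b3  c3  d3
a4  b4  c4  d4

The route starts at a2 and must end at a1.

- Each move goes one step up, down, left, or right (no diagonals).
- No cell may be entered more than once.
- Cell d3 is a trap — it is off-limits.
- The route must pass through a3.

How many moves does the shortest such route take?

5

Any route passes through a3 somewhere between a2 and a1. Summing Manhattan distances along the two legs (a2 → a3 → a1) gives a lower bound of 1 + 2 = 3 moves.
The shortest route satisfying every rule uses 5 moves: a2 → a3 → b3 → b2 → b1 → a1.
The bound of 3 isn't tight here; checking systematically, no route of length 3 through 4 satisfies every constraint, so 5 is the minimum.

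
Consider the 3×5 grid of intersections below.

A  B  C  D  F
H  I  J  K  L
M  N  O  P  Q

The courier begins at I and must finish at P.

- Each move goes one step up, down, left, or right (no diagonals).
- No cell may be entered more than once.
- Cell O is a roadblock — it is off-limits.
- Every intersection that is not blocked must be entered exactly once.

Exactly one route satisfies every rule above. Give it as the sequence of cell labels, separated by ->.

I -> N -> M -> H -> A -> B -> C -> J -> K -> D -> F -> L -> Q -> P

Need to visit all 14 open cells exactly once, starting at I and ending at P.
Cell Q has only two open neighbours (L and P), so the path must pass straight through it: one of those is the cell it's entered from and the other is where it exits.
Route from I: down to N, left to M, 2× up (reaching A), 2× right (reaching C), down to J, right to K, up to D, right to F, 2× down (reaching Q), left to P — 13 moves in all.
Check: all 14 open cells covered.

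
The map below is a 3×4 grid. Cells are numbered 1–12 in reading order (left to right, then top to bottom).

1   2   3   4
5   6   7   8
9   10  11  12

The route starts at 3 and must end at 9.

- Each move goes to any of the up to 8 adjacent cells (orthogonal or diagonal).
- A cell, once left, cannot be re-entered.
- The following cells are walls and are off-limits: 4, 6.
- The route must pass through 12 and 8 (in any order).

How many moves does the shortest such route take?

5

Any route passes through 12 and 8 in some order between 3 and 9. Summing Chebyshev distances along each leg and taking the cheapest ordering (3 → 8 → 12 → 9) gives a lower bound of 1 + 1 + 3 = 5 moves.
A route of 5 moves achieves this: 3 → 8 → 12 → 7 → 10 → 9.
Since 5 matches the lower bound, it is optimal.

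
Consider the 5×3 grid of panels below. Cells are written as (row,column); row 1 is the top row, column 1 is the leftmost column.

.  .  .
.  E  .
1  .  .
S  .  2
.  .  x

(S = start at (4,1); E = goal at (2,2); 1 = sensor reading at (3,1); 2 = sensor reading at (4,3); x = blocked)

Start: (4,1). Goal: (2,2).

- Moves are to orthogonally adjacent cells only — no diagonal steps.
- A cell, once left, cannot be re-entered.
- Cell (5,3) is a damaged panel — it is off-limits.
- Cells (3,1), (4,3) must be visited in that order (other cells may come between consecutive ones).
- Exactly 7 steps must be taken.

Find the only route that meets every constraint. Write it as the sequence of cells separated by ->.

The waypoints must appear in the order (3,1), (4,3), with no cell reused.
Route from (4,1): up 1 to (3,1), right 1 to (3,2), down 1 to (4,2), right 1 to (4,3), up 2 to (2,3), left 1 to (2,2) — 7 moves in all.
Check: order respected (1 at step 1, 2 at step 4); 7 moves as required.

(4,1) -> (3,1) -> (3,2) -> (4,2) -> (4,3) -> (3,3) -> (2,3) -> (2,2)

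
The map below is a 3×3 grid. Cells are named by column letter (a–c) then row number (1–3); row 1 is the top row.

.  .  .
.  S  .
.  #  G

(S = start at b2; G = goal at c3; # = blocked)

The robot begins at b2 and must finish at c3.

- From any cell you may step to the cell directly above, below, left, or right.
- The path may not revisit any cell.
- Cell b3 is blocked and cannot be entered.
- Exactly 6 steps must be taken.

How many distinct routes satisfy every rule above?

1

Need simple routes of exactly 6 moves from b2 to c3 (Manhattan distance 2, so 2 moves are spent on a detour and 2 undoing it).
Enumerating: b2 a2 a1 b1 c1 c2 c3.
That gives 1 route.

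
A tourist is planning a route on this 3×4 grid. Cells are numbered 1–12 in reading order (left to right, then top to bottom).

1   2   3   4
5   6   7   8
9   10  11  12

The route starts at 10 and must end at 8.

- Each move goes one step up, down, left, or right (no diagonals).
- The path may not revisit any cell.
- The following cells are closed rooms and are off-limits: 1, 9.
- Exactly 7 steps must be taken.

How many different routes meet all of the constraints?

2

Need simple routes of exactly 7 moves from 10 to 8 (Manhattan distance 3, so 2 moves are spent on a detour and 2 undoing it).
Enumerating: 10 6 2 3 7 11 12 8 | 10 11 7 6 2 3 4 8.
That gives 2 routes.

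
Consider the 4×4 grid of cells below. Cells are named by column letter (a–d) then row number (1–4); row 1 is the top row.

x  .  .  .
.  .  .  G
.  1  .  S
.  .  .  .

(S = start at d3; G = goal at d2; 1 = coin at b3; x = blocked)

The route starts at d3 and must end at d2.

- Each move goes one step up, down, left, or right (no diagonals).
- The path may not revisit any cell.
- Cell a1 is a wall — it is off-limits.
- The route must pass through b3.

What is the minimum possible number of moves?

5

Any route passes through b3 somewhere between d3 and d2. Summing Manhattan distances along the two legs (d3 → b3 → d2) gives a lower bound of 2 + 3 = 5 moves.
A route of 5 moves achieves this: d3 → c3 → b3 → b2 → c2 → d2.
Since 5 matches the lower bound, it is optimal.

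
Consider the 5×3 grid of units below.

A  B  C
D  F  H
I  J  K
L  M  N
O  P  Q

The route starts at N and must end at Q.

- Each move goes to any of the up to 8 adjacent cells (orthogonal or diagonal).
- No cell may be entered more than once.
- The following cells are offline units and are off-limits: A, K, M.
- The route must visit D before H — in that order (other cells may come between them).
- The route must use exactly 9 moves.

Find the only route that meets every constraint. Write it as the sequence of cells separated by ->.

N -> J -> D -> B -> H -> F -> I -> L -> P -> Q

The waypoints must appear in the order D, H, with no cell reused.
Route from N: 2× up-left (reaching D), up-right to B, down-right to H, left to F, down-left to I, down to L, down-right to P, right to Q — 9 moves in all.
Check: order respected (D at step 2, H at step 4); 9 moves as required.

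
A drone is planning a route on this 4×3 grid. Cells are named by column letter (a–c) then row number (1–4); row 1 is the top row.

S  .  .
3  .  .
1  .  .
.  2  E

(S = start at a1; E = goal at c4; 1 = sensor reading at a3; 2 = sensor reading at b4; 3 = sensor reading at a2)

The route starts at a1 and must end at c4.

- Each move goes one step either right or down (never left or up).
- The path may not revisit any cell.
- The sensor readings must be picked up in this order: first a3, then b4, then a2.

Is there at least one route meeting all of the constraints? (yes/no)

a2 lies above b4, so going from b4 to a2 would need an upward move — but moves only go right/down, so b4 cannot be visited before a2.

no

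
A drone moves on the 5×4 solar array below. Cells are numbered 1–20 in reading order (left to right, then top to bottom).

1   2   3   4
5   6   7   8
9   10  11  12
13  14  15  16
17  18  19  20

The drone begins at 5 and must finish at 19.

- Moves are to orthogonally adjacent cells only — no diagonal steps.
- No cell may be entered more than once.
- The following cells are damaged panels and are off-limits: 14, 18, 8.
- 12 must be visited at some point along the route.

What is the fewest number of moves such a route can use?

Any route passes through 12 somewhere between 5 and 19. Summing Manhattan distances along the two legs (5 → 12 → 19) gives a lower bound of 4 + 3 = 7 moves.
A route of 7 moves achieves this: 5 → 9 → 10 → 11 → 12 → 16 → 20 → 19.
Since 7 matches the lower bound, it is optimal.

7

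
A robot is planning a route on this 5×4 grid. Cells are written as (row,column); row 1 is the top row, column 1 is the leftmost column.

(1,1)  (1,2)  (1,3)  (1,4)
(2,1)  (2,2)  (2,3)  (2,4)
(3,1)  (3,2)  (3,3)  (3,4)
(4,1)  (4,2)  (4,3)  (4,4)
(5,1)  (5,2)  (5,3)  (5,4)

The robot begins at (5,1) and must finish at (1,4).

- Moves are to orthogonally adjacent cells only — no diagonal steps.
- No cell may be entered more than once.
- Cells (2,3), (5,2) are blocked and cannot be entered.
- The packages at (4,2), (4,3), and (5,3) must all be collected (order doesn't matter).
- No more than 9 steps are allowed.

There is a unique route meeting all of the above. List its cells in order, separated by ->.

The budget equals the shortest possible length, so every move has to be on a shortest route through the required cells.
Route from (5,1): up to (4,1), 2× right (reaching (4,3)), down to (5,3), right to (5,4), 4× up (reaching (1,4)) — 9 moves in all.
Check: all required cells visited; 9 ≤ 9 moves.

(5,1) -> (4,1) -> (4,2) -> (4,3) -> (5,3) -> (5,4) -> (4,4) -> (3,4) -> (2,4) -> (1,4)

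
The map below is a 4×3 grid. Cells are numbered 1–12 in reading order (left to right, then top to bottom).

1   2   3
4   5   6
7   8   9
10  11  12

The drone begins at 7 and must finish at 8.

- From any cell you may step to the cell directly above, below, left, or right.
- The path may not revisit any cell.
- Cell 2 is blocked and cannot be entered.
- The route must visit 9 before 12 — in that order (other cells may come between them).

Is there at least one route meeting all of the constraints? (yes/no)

yes

One route that works: 7 → 4 → 5 → 6 → 9 → 12 → 11 → 8.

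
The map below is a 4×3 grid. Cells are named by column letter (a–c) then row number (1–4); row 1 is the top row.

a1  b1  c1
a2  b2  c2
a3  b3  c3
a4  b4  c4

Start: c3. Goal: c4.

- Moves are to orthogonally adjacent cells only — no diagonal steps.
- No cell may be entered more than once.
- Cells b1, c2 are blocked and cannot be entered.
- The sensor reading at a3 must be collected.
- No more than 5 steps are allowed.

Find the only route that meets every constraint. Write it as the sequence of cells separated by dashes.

The budget equals the shortest possible length, so every move has to be on a shortest route through the required cells.
Route from c3: left 2 to a3, down 1 to a4, right 2 to c4 — 5 moves in all.
Check: all required cells visited; 5 ≤ 5 moves.

c3 - b3 - a3 - a4 - b4 - c4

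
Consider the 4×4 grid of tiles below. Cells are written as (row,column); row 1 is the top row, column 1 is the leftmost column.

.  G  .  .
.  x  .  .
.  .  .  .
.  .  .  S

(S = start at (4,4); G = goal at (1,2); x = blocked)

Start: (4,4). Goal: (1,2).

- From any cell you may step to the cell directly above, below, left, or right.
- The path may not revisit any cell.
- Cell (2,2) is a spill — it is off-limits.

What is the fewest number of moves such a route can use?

5

The Manhattan distance from (4,4) to (1,2) is |4−1| + |4−2| = 5, so at least 5 moves are needed.
A route of 5 moves achieves this: (4,4) → (3,4) → (2,4) → (1,4) → (1,3) → (1,2).
Since 5 matches the lower bound, it is optimal.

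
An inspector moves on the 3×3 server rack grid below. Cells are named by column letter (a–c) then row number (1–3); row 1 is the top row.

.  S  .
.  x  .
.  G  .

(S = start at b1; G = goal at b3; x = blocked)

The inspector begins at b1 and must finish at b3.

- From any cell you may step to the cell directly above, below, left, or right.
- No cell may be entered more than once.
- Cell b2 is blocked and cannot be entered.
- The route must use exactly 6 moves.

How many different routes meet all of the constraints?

0

Need simple routes of exactly 6 moves from b1 to b3 (Manhattan distance 2, so 2 moves are spent on a detour and 2 undoing it).
No route satisfies every constraint, so the count is 0.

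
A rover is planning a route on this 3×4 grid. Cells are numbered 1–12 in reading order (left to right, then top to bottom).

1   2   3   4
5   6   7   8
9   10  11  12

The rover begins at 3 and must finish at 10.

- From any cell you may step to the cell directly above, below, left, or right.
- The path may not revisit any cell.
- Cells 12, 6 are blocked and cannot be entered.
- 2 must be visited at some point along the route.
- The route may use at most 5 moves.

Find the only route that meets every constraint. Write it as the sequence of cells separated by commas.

Any route must reach 2 and still end at 10 within 5 moves, so the order of the required stops is forced.
Route from 3: 2× left (reaching 1), 2× down (reaching 9), right to 10 — 5 moves in all.
Check: all required cells visited; 5 ≤ 5 moves.

3, 2, 1, 5, 9, 10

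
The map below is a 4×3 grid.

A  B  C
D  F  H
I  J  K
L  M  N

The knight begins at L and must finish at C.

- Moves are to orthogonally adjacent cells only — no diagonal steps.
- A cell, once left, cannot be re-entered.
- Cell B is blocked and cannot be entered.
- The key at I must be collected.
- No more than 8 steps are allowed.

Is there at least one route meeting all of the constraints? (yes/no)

One route that works: L → I → D → F → H → C.

yes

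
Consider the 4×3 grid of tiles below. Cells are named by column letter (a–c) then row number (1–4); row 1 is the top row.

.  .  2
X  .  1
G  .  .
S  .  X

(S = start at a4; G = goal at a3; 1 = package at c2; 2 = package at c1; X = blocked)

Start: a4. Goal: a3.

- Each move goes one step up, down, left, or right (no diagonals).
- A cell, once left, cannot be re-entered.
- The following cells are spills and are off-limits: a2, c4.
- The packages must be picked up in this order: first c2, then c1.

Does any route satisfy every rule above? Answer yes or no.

Even ignoring the required order, no revisit-free route from a4 to a3 manages to pass through all of c2 and c1: branching out from a4, every path either misses one of them or, having collected them, can no longer reach a3 without re-entering a cell.

no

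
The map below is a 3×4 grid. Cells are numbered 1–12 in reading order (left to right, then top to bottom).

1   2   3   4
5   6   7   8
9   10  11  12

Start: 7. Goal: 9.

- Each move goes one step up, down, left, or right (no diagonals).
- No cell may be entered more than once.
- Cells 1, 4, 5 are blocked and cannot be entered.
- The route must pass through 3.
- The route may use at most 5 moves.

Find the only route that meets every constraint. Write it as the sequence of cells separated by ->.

7 -> 3 -> 2 -> 6 -> 10 -> 9

Any route must reach 3 and still end at 9 within 5 moves, so the order of the required stops is forced.
Route from 7: up to 3, left to 2, 2× down (reaching 10), left to 9 — 5 moves in all.
Check: all required cells visited; 5 ≤ 5 moves.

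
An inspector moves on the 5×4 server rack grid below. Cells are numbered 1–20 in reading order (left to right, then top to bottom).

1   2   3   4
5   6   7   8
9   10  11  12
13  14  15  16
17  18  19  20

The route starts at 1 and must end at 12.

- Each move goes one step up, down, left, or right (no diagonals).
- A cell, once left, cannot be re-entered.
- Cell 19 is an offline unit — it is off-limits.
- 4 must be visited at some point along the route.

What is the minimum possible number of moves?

Any route passes through 4 somewhere between 1 and 12. Summing Manhattan distances along the two legs (1 → 4 → 12) gives a lower bound of 3 + 2 = 5 moves.
A route of 5 moves achieves this: 1 → 2 → 3 → 4 → 8 → 12.
Since 5 matches the lower bound, it is optimal.

5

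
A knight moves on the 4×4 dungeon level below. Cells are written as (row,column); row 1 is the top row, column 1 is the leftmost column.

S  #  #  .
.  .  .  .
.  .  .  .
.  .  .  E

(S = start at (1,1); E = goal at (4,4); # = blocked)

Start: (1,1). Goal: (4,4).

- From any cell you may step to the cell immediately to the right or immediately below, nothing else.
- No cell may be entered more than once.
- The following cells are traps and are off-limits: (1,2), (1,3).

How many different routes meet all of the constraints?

A right/down-only route from (1,1) to (4,4) makes exactly 3 down-moves and 3 right-moves in some order.
With no other constraints that would be C(6,3) = 20 routes.
Subtract routes through each blocked cell (inclusion–exclusion for overlaps): − through (1,2): 10 − through (1,3): 4 + through (1,2)&(1,3): 4 → 10.
That gives 10 routes.

10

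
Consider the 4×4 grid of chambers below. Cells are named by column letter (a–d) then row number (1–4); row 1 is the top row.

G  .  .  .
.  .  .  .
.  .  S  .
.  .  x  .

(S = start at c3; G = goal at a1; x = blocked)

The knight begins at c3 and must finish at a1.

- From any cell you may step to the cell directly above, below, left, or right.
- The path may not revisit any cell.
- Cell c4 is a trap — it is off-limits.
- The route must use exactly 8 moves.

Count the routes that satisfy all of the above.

Need simple routes of exactly 8 moves from c3 to a1 (Manhattan distance 4, so 2 moves are spent on a detour and 2 undoing it).
Branch systematically from the start, pruning whenever the remaining move budget drops below the Manhattan distance to a1 or differs from it in parity. Grouping the completions by first move — via c2: 3; via b3: 3; via d3: 5 — and summing: 3 + 3 + 5 = 11.
That gives 11 routes.

11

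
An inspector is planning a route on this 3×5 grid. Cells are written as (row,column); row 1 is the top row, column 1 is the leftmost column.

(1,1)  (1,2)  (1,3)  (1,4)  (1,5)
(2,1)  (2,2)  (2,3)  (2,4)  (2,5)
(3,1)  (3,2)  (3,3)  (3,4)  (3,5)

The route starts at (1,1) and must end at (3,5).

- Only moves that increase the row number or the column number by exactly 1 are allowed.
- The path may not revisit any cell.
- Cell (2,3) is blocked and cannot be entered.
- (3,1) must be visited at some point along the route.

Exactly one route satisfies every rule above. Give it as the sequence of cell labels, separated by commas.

Moves only go right or down, so the column and row indices never decrease.
Route from (1,1): 2× down (reaching (3,1)), 4× right (reaching (3,5)) — 6 moves in all.
Check: all required cells visited.

(1,1), (2,1), (3,1), (3,2), (3,3), (3,4), (3,5)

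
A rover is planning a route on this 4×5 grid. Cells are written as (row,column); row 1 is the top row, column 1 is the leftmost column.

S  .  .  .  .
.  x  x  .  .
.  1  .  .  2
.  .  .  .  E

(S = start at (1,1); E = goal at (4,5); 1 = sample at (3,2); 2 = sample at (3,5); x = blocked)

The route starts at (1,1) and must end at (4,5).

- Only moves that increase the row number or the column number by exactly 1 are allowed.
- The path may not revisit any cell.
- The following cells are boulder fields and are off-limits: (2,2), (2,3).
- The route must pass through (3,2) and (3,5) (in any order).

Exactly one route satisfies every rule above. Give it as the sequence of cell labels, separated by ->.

Moves only go right or down, so the column and row indices never decrease.
Route from (1,1): down 2 to (3,1), right 4 to (3,5), down 1 to (4,5) — 7 moves in all.
Check: all required cells visited.

(1,1) -> (2,1) -> (3,1) -> (3,2) -> (3,3) -> (3,4) -> (3,5) -> (4,5)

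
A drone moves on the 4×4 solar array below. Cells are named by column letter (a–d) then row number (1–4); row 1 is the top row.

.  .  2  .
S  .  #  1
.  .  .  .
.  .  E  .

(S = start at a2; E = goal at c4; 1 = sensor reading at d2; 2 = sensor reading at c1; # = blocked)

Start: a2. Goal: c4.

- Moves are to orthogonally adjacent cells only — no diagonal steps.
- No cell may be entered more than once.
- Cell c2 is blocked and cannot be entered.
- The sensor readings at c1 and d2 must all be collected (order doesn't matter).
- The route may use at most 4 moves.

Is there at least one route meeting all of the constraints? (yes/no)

Even ignoring the no-revisit rule, getting from a2 to c4, taking the cheapest ordering a2 → c1 → d2 → c4 needs at least 3 + 2 + 3 = 8 moves (Manhattan distance per leg), which exceeds the 4-move limit.

no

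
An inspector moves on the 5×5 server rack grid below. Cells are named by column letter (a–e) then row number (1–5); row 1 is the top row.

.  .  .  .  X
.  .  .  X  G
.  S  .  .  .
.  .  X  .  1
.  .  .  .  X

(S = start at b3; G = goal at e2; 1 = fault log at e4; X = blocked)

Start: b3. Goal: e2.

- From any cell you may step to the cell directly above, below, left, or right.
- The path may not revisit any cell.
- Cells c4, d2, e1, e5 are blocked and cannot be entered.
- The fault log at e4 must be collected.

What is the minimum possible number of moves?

Any route passes through e4 somewhere between b3 and e2. Summing Manhattan distances along the two legs (b3 → e4 → e2) gives a lower bound of 4 + 2 = 6 moves.
A route of 6 moves achieves this: b3 → c3 → d3 → d4 → e4 → e3 → e2.
Since 6 matches the lower bound, it is optimal.

6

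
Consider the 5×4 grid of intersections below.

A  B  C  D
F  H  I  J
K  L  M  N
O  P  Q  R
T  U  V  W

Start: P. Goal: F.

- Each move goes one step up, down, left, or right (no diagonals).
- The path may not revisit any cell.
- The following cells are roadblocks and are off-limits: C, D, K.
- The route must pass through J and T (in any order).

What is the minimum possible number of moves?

11

Any route passes through J and T in some order between P and F. Summing Manhattan distances along each leg and taking the cheapest ordering (P → T → J → F) gives a lower bound of 2 + 6 + 3 = 11 moves.
A route of 11 moves achieves this: P → O → T → U → V → Q → M → N → J → I → H → F.
Since 11 matches the lower bound, it is optimal.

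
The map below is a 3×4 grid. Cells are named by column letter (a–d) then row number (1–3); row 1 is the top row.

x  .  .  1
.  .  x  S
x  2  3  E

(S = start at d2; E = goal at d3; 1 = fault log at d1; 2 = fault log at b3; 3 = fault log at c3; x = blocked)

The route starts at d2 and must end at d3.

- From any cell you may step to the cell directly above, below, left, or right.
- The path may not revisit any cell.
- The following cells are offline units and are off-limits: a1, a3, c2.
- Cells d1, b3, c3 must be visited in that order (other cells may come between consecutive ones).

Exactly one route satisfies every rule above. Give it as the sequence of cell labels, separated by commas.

d2, d1, c1, b1, b2, b3, c3, d3

The waypoints must appear in the order d1, b3, c3, with no cell reused.
Route from d2: up 1 to d1, left 2 to b1, down 2 to b3, right 2 to d3 — 7 moves in all.
Check: order respected (1 at step 1, 2 at step 5, 3 at step 6).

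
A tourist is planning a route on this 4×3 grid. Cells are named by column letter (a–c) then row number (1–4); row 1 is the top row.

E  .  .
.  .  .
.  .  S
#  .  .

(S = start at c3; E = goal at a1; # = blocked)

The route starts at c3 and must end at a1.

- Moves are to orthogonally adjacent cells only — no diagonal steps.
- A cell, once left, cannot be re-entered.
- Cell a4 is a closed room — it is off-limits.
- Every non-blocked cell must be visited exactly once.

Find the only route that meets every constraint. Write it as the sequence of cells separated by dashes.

Need to visit all 11 open cells exactly once, starting at c3 and ending at a1.
Cell a3 has only two open neighbours (a2 and b3), so the path must pass straight through it: one of those is the cell it's entered from and the other is where it exits.
Route from c3: down 1 to c4, left 1 to b4, up 1 to b3, left 1 to a3, up 1 to a2, right 2 to c2, up 1 to c1, left 2 to a1 — 10 moves in all.
Check: all 11 open cells covered.

c3 - c4 - b4 - b3 - a3 - a2 - b2 - c2 - c1 - b1 - a1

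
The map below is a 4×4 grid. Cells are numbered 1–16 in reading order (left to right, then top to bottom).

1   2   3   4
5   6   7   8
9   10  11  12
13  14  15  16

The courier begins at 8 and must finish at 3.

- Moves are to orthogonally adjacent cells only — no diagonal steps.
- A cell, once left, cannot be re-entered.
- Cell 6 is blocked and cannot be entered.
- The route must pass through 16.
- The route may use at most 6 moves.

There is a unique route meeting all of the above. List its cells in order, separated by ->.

8 -> 12 -> 16 -> 15 -> 11 -> 7 -> 3

Any route must reach 16 and still end at 3 within 6 moves, so the order of the required stops is forced.
Route from 8: 2× down (reaching 16), left to 15, 3× up (reaching 3) — 6 moves in all.
Check: all required cells visited; 6 ≤ 6 moves.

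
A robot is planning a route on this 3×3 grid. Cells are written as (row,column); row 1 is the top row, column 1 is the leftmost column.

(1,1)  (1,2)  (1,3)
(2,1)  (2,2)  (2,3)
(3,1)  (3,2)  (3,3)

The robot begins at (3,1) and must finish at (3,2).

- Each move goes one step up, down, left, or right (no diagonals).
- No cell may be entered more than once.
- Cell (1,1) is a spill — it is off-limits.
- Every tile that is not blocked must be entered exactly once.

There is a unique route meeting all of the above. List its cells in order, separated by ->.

Need to visit all 8 open cells exactly once, starting at (3,1) and ending at (3,2).
Route from (3,1): up 1 to (2,1), right 1 to (2,2), up 1 to (1,2), right 1 to (1,3), down 2 to (3,3), left 1 to (3,2) — 7 moves in all.
Check: all 8 open cells covered.

(3,1) -> (2,1) -> (2,2) -> (1,2) -> (1,3) -> (2,3) -> (3,3) -> (3,2)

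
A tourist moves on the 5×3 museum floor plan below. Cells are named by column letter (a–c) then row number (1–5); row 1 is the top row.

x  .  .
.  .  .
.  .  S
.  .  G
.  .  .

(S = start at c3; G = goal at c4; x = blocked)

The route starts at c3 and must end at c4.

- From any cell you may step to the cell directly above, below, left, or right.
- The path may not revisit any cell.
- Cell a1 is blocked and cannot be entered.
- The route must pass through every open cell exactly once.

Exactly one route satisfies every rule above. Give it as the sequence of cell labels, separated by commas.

c3, c2, c1, b1, b2, a2, a3, b3, b4, a4, a5, b5, c5, c4

Need to visit all 14 open cells exactly once, starting at c3 and ending at c4.
Cell c1 has only two open neighbours (c2 and b1), so the path must pass straight through it: one of those is the cell it's entered from and the other is where it exits.
Route from c3: 2× up (reaching c1), left to b1, down to b2, left to a2, down to a3, right to b3, down to b4, left to a4, down to a5, 2× right (reaching c5), up to c4 — 13 moves in all.
Check: all 14 open cells covered.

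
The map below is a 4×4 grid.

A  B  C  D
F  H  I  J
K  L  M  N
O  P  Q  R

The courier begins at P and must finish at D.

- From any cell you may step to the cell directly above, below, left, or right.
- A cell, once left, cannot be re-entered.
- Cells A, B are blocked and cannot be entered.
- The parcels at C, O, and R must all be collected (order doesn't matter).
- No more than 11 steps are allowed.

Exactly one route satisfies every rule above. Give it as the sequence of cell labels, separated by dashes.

P - O - K - L - M - Q - R - N - J - I - C - D

The budget equals the shortest possible length, so every move has to be on a shortest route through the required cells.
Route from P: left to O, up to K, 2× right (reaching M), down to Q, right to R, 2× up (reaching J), left to I, up to C, right to D — 11 moves in all.
Check: all required cells visited; 11 ≤ 11 moves.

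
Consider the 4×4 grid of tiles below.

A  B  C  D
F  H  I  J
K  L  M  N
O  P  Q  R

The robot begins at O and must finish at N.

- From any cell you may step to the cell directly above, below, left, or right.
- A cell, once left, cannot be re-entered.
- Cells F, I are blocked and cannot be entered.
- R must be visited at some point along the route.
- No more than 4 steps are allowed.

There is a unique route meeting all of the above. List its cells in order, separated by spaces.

O P Q R N

The budget equals the shortest possible length, so every move has to be on a shortest route through the required cells.
Route from O: 3× right (reaching R), up to N — 4 moves in all.
Check: all required cells visited; 4 ≤ 4 moves.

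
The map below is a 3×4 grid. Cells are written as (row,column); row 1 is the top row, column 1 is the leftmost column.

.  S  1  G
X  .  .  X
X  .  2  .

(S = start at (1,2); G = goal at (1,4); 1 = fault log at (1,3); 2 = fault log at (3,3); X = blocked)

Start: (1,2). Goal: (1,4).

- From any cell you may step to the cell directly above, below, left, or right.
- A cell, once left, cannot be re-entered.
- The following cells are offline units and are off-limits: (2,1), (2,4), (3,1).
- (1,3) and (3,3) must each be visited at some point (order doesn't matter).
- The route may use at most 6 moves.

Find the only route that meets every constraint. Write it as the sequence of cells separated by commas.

The 6-move cap with required stops at (1,3), (3,3) leaves no slack for detours.
Route from (1,2): 2× down (reaching (3,2)), right to (3,3), 2× up (reaching (1,3)), right to (1,4) — 6 moves in all.
Check: all required cells visited; 6 ≤ 6 moves.

(1,2), (2,2), (3,2), (3,3), (2,3), (1,3), (1,4)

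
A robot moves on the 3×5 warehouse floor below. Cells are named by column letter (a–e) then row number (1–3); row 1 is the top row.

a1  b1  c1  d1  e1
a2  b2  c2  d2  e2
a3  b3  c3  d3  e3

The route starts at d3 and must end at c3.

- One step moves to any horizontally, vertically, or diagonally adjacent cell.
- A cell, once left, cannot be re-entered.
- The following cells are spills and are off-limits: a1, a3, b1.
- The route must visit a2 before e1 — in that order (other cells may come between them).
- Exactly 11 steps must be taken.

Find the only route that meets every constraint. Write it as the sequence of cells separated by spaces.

d3 c2 b3 a2 b2 c1 d1 e1 e2 e3 d2 c3

The waypoints must appear in the order a2, e1, with no cell reused.
Route from d3: up-left to c2, down-left to b3, up-left to a2, right to b2, up-right to c1, 2× right (reaching e1), 2× down (reaching e3), up-left to d2, down-left to c3 — 11 moves in all.
Check: order respected (a2 at step 3, e1 at step 7); 11 moves as required.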